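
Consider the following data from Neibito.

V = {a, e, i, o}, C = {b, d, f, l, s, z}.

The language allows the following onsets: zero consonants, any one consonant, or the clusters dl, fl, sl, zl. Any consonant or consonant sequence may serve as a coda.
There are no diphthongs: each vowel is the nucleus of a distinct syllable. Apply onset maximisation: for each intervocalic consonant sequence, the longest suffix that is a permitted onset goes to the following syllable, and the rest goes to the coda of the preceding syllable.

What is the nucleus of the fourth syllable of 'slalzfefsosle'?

Vowels present: a, e, o, e; each is a nucleus, giving 4 syllables.
The fourth nucleus (vowel 4 from the left) is /e/.

e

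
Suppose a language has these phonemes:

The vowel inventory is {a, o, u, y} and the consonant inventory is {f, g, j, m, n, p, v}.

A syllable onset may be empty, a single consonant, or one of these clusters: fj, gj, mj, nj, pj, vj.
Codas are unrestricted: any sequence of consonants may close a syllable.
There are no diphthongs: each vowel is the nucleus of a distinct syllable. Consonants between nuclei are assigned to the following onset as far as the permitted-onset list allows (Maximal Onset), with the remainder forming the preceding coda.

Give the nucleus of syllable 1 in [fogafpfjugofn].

o

The vowels are o, a, u, o — 4 nuclei, so 4 syllables.
The first nucleus (vowel 1 from the left) is /o/.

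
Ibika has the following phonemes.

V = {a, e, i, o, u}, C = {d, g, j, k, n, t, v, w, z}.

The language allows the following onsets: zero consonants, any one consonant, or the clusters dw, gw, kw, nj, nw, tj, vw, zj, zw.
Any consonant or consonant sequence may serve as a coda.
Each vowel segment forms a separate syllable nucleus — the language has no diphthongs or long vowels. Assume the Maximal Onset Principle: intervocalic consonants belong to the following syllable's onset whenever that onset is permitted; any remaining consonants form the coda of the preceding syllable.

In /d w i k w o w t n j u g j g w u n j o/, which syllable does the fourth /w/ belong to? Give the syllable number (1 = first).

Vowels present: i, o, u, u, o; each is a nucleus, giving 5 syllables.
σ1/σ2 boundary: /kw/ — entire cluster is a permitted onset → onset /kw/, coda ∅.
σ2/σ3 boundary: /wtnj/ splits as /wt/ + /nj/ (/nj/ is the longest suffix that is a licit onset).
σ3/σ4 boundary: cluster /gjgw/ — the longest permitted-onset suffix is /gw/; onset = /gw/, preceding coda = /gj/.
σ4/σ5 boundary: cluster /nj/ — /nj/ is itself a permitted onset, so the whole cluster goes right; preceding coda = ∅.
Putting it together: dwi.kwowt.njugj.gwu.njo.
The fourth /w/ is in the onset of syllable 4 (/gwu/).

4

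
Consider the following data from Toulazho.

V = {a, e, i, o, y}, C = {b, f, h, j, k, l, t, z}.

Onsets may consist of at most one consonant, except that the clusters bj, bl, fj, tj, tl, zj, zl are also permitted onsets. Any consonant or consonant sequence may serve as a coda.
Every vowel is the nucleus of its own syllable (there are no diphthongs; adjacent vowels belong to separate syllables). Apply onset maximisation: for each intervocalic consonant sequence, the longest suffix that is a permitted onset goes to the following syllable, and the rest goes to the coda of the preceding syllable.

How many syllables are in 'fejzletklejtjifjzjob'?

5

Nuclei (vowels): e, e, e, i, o → 5 syllables.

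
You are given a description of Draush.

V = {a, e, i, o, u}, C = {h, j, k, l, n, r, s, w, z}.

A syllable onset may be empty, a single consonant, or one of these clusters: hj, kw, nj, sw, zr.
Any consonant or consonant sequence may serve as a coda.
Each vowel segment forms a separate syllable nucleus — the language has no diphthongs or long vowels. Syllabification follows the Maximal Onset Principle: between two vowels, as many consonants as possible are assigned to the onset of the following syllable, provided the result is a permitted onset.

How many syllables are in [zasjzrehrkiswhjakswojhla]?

Vowels present: a, e, i, a, o, a; each is a nucleus, giving 6 syllables.

6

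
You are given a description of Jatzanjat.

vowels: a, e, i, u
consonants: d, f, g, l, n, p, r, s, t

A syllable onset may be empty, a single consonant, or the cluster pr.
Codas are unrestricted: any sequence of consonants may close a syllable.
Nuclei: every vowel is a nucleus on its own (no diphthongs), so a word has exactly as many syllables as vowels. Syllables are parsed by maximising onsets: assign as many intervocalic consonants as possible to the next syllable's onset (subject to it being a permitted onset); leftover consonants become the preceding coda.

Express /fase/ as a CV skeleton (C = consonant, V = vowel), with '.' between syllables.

CV.CV

Nuclei (vowels): a, e → 2 syllables.
V1 /a/ – V2 /e/: just /s/ — single C goes to the following onset.
Putting it together: fa.se.
Mapping each syllable to C/V: /fa/ → CV, /se/ → CV.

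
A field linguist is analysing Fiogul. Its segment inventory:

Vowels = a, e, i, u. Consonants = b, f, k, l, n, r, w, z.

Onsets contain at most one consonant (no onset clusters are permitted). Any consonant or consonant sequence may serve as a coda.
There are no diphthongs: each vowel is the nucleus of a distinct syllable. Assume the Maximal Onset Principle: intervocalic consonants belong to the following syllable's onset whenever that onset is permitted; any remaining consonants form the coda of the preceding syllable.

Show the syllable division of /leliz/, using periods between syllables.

le.liz

The vowels are e, i — 2 nuclei, so 2 syllables.
/e…i/ gap (V1→V2): /l/ is a single consonant, so it becomes the next onset.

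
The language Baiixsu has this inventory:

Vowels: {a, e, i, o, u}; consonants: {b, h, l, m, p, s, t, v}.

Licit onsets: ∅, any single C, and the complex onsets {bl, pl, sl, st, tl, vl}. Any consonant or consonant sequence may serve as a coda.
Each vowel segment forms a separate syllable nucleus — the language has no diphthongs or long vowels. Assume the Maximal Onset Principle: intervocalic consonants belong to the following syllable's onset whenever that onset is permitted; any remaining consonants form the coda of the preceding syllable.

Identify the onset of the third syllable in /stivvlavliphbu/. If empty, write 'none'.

vl

The vowels are i, a, i, u — 4 nuclei, so 4 syllables.
/i…a/ gap (V1→V2): /vvl/ splits as /v/ + /vl/ (/vl/ is the longest suffix that is a licit onset).
/a…i/ gap (V2→V3): /vl/ — entire cluster is a permitted onset → onset /vl/, coda ∅.
/i…u/ gap (V3→V4): /phb/; trying suffixes from longest down, /b/ is the first permitted one, so coda /ph/ | onset /b/.
Putting it together: stiv.vla.vliph.bu.
Syllable 3 is /vliph/: onset /vl/, nucleus /i/, coda /ph/.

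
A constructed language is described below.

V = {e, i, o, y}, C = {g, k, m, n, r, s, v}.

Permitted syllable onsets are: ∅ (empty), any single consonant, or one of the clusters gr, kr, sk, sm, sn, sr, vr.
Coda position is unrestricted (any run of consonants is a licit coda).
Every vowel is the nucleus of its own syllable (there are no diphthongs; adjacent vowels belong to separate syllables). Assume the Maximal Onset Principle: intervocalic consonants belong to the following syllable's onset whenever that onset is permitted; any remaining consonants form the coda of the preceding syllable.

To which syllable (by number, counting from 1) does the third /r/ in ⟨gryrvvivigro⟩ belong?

4

Vowels present: y, i, i, o; each is a nucleus, giving 4 syllables.
V1 /y/ – V2 /i/: /rvv/; trying suffixes from longest down, /v/ is the first permitted one, so coda /rv/ | onset /v/.
V2 /i/ – V3 /i/: just /v/ — single C goes to the following onset.
V3 /i/ – V4 /o/: /gr/ is a licit onset in full, so it all attaches to the next syllable.
Result: gryrv.vi.vi.gro.
The third /r/ is in the onset of syllable 4 (/gro/).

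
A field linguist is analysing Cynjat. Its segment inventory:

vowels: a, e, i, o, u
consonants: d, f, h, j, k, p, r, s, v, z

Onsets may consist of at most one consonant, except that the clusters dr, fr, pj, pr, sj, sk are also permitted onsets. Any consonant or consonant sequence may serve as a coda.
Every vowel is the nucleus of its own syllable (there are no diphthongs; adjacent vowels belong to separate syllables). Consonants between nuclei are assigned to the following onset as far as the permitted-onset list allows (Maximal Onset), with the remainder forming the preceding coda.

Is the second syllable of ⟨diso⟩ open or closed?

open

The vowels are i, o — 2 nuclei, so 2 syllables.
V1 /i/ – V2 /o/: just /s/ — single C goes to the following onset.
Result: di.so.
Syllable 2 is /so/; it ends in its nucleus with no coda, so it is open.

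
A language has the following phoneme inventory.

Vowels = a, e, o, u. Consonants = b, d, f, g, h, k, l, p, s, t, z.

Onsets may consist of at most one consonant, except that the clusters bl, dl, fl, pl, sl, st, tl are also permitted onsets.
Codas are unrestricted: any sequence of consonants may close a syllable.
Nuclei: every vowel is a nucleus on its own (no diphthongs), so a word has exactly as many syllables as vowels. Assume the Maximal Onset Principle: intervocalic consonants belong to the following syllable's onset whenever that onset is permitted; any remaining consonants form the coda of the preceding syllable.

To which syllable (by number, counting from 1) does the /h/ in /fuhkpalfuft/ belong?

Nuclei (vowels): u, a, u → 3 syllables.
Between /u/ (V1) and /a/ (V2): /hkp/ — longest licit onset from the right is /p/, leaving /hk/ as coda.
Between /a/ (V2) and /u/ (V3): cluster /lf/ — the longest permitted-onset suffix is /f/; onset = /f/, preceding coda = /l/.
Syllabification: fuhk.pal.fuft.
The /h/ is in the coda of syllable 1 (/fuhk/).

1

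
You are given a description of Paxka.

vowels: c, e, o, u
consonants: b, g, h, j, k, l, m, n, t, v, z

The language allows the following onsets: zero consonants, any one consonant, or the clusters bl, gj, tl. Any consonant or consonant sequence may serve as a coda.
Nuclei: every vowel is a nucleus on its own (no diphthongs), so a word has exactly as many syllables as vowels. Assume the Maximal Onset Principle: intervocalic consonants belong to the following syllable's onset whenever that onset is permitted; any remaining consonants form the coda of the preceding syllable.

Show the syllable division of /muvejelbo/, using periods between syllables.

Vowels present: u, e, e, o; each is a nucleus, giving 4 syllables.
Between /u/ (V1) and /e/ (V2): /v/ → onset of the next syllable (single consonants are always licit onsets).
Between /e/ (V2) and /e/ (V3): /j/ is a single consonant, so it becomes the next onset.
Between /e/ (V3) and /o/ (V4): cluster /lb/ — the longest permitted-onset suffix is /b/; onset = /b/, preceding coda = /l/.

mu.ve.jel.bo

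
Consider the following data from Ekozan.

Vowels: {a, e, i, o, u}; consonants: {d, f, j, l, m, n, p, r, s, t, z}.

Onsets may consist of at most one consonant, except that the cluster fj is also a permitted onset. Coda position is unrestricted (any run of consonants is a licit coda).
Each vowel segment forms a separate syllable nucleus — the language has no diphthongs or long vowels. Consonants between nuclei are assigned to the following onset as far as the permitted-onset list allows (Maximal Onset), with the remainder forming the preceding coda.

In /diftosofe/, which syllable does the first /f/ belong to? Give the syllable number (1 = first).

Vowels present: i, o, o, e; each is a nucleus, giving 4 syllables.
V1 /i/ – V2 /o/: /ft/ splits as /f/ + /t/ (/t/ is the longest suffix that is a licit onset).
V2 /o/ – V3 /o/: /s/ → onset of the next syllable (single consonants are always licit onsets).
V3 /o/ – V4 /e/: /f/ → onset of the next syllable (single consonants are always licit onsets).
Result: dif.to.so.fe.
The first /f/ is in the coda of syllable 1 (/dif/).

1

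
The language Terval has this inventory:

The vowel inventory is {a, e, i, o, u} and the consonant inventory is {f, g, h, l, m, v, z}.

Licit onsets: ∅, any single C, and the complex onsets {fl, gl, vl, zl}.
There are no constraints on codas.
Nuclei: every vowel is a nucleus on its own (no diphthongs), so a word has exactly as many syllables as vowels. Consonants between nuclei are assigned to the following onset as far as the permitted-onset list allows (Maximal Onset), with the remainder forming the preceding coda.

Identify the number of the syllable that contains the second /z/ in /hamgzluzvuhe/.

2

Nuclei (vowels): a, u, u, e → 4 syllables.
V1 /a/ – V2 /u/: /mgzl/; trying suffixes from longest down, /zl/ is the first permitted one, so coda /mg/ | onset /zl/.
V2 /u/ – V3 /u/: /zv/ — longest licit onset from the right is /v/, leaving /z/ as coda.
V3 /u/ – V4 /e/: /h/ → onset of the next syllable (single consonants are always licit onsets).
Putting it together: hamg.zluz.vu.he.
The second /z/ is in the coda of syllable 2 (/zluz/).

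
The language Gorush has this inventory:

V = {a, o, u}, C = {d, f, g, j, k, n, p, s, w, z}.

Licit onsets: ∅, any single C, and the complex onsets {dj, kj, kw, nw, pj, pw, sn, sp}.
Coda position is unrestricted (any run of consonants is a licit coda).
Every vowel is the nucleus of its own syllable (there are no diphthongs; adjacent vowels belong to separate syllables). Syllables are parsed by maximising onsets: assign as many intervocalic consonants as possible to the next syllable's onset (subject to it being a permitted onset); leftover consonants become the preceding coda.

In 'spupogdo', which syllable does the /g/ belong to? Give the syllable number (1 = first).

Vowels present: u, o, o; each is a nucleus, giving 3 syllables.
Between /u/ (V1) and /o/ (V2): /p/ → onset of the next syllable (single consonants are always licit onsets).
Between /o/ (V2) and /o/ (V3): /gd/ splits as /g/ + /d/ (/d/ is the longest suffix that is a licit onset).
So the parse is spu.pog.do.
The /g/ is in the coda of syllable 2 (/pog/).

2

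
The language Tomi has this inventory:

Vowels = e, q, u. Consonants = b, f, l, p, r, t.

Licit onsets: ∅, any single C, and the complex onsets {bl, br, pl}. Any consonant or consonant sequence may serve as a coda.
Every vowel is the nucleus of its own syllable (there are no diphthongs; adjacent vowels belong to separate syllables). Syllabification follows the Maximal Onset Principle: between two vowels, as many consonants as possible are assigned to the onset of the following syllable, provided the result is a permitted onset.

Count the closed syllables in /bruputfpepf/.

The vowels are u, u, e — 3 nuclei, so 3 syllables.
σ1/σ2 boundary: /p/ → onset of the next syllable (single consonants are always licit onsets).
σ2/σ3 boundary: /tfp/ — longest licit onset from the right is /p/, leaving /tf/ as coda.
Result: bru.putf.pepf.
Classifying each syllable: /bru/ (open), /putf/ (closed), /pepf/ (closed).
Closed syllables: 2.

2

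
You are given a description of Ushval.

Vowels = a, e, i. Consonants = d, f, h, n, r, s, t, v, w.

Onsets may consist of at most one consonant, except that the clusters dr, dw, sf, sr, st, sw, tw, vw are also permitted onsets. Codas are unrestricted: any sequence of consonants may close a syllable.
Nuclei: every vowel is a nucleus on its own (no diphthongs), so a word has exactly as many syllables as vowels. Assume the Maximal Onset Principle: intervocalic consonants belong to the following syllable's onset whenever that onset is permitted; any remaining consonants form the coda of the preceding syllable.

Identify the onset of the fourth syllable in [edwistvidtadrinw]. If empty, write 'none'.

Vowels present: e, i, i, a, i; each is a nucleus, giving 5 syllables.
Between /e/ (V1) and /i/ (V2): cluster /dw/ — /dw/ is itself a permitted onset, so the whole cluster goes right; preceding coda = ∅.
Between /i/ (V2) and /i/ (V3): /stv/ splits as /st/ + /v/ (/v/ is the longest suffix that is a licit onset).
Between /i/ (V3) and /a/ (V4): /dt/; trying suffixes from longest down, /t/ is the first permitted one, so coda /d/ | onset /t/.
Between /a/ (V4) and /i/ (V5): /dr/ — entire cluster is a permitted onset → onset /dr/, coda ∅.
Putting it together: e.dwist.vid.ta.drinw.
Syllable 4 is /ta/: onset /t/, nucleus /a/, coda ∅.

t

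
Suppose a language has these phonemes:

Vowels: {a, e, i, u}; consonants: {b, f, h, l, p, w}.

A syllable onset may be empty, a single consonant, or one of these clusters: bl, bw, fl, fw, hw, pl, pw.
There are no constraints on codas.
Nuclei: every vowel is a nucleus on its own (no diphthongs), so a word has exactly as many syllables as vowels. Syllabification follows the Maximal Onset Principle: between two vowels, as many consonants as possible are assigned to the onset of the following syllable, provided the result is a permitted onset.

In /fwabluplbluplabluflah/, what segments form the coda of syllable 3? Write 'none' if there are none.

none

Vowels present: a, u, u, a, u, a; each is a nucleus, giving 6 syllables.
Between /a/ (V1) and /u/ (V2): /bl/ is a licit onset in full, so it all attaches to the next syllable.
Between /u/ (V2) and /u/ (V3): /plbl/ splits as /pl/ + /bl/ (/bl/ is the longest suffix that is a licit onset).
Between /u/ (V3) and /a/ (V4): cluster /pl/ — /pl/ is itself a permitted onset, so the whole cluster goes right; preceding coda = ∅.
Between /a/ (V4) and /u/ (V5): /bl/ — entire cluster is a permitted onset → onset /bl/, coda ∅.
Between /u/ (V5) and /a/ (V6): /fl/ is a licit onset in full, so it all attaches to the next syllable.
Putting it together: fwa.blupl.blu.pla.blu.flah.
Syllable 3 is /blu/: onset /bl/, nucleus /u/, coda ∅.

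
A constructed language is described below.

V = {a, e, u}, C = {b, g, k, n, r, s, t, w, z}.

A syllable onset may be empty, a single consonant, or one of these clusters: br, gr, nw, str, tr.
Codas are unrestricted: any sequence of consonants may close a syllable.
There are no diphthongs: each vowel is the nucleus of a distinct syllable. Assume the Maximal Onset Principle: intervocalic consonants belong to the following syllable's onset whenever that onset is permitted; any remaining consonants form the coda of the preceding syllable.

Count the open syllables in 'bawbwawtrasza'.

Vowels present: a, a, a, a; each is a nucleus, giving 4 syllables.
/a…a/ gap (V1→V2): cluster /wbw/ — the longest permitted-onset suffix is /w/; onset = /w/, preceding coda = /wb/.
/a…a/ gap (V2→V3): /wtr/ splits as /w/ + /tr/ (/tr/ is the longest suffix that is a licit onset).
/a…a/ gap (V3→V4): cluster /sz/ — the longest permitted-onset suffix is /z/; onset = /z/, preceding coda = /s/.
So the parse is bawb.waw.tras.za.
Classifying each syllable: /bawb/ (closed), /waw/ (closed), /tras/ (closed), /za/ (open).
Open syllables: 1.

1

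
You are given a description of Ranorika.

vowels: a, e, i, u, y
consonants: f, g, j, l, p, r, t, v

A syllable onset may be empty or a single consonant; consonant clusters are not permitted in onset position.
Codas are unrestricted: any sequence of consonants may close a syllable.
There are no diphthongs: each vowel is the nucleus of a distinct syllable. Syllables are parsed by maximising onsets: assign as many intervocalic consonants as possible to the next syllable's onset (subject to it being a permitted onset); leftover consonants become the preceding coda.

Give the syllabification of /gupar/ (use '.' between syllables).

Vowels present: u, a; each is a nucleus, giving 2 syllables.
V1 /u/ – V2 /a/: just /p/ — single C goes to the following onset.

gu.par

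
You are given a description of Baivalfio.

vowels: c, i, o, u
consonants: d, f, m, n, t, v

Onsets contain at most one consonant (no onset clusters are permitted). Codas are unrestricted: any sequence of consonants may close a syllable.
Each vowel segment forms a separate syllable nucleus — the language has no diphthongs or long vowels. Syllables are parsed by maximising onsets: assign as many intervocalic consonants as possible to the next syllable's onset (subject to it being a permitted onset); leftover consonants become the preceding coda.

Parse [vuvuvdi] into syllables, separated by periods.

The vowels are u, u, i — 3 nuclei, so 3 syllables.
/u…u/ gap (V1→V2): just /v/ — single C goes to the following onset.
/u…i/ gap (V2→V3): /vd/ — longest licit onset from the right is /d/, leaving /v/ as coda.

vu.vuv.di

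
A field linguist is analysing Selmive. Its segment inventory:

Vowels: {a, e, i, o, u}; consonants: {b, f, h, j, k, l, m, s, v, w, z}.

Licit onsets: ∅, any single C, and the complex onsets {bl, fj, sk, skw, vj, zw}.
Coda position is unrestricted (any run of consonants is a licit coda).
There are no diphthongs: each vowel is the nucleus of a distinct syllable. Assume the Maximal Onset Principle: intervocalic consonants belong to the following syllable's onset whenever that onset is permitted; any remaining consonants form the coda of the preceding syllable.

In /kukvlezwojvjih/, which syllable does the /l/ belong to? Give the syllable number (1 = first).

The vowels are u, e, o, i — 4 nuclei, so 4 syllables.
/u…e/ gap (V1→V2): /kvl/ — longest licit onset from the right is /l/, leaving /kv/ as coda.
/e…o/ gap (V2→V3): cluster /zw/ — /zw/ is itself a permitted onset, so the whole cluster goes right; preceding coda = ∅.
/o…i/ gap (V3→V4): /jvj/; trying suffixes from longest down, /vj/ is the first permitted one, so coda /j/ | onset /vj/.
So the parse is kukv.le.zwoj.vjih.
The /l/ is in the onset of syllable 2 (/le/).

2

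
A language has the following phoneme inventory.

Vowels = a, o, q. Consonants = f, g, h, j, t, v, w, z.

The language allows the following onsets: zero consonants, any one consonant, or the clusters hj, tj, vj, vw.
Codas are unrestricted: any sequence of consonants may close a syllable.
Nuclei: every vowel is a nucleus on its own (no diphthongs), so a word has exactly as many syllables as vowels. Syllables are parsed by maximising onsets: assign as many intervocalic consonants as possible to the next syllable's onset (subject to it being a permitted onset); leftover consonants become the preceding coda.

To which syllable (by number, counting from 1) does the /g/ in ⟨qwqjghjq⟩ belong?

2

Nuclei (vowels): q, q, q → 3 syllables.
/q…q/ gap (V1→V2): just /w/ — single C goes to the following onset.
/q…q/ gap (V2→V3): cluster /jghj/ — the longest permitted-onset suffix is /hj/; onset = /hj/, preceding coda = /jg/.
Result: q.wqjg.hjq.
The /g/ is in the coda of syllable 2 (/wqjg/).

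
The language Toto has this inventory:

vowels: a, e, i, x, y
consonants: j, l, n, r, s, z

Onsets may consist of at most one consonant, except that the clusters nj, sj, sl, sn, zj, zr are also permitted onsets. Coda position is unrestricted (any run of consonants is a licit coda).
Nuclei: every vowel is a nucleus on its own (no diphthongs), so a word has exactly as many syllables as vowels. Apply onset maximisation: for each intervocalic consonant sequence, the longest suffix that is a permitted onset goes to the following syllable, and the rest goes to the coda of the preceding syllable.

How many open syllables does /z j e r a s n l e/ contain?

The vowels are e, a, e — 3 nuclei, so 3 syllables.
/e…a/ gap (V1→V2): just /r/ — single C goes to the following onset.
/a…e/ gap (V2→V3): cluster /snl/ — the longest permitted-onset suffix is /l/; onset = /l/, preceding coda = /sn/.
Putting it together: zje.rasn.le.
Classifying each syllable: /zje/ (open), /rasn/ (closed), /le/ (open).
Open syllables: 2.

2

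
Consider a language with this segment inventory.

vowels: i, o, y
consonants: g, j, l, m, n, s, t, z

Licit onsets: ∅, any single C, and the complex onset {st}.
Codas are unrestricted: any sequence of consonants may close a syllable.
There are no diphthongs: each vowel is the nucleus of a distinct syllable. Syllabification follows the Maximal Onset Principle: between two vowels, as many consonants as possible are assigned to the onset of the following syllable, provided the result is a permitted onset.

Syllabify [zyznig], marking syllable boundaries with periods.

zyz.nig

The vowels are y, i — 2 nuclei, so 2 syllables.
Between /y/ (V1) and /i/ (V2): cluster /zn/ — the longest permitted-onset suffix is /n/; onset = /n/, preceding coda = /z/.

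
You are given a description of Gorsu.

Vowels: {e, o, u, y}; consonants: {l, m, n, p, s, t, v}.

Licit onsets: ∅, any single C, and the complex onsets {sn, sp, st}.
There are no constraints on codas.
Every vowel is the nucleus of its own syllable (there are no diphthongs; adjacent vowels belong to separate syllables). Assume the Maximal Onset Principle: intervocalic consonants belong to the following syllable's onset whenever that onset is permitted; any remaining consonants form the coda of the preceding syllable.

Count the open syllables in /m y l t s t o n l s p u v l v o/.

1

The vowels are y, o, u, o — 4 nuclei, so 4 syllables.
/y…o/ gap (V1→V2): /ltst/ — longest licit onset from the right is /st/, leaving /lt/ as coda.
/o…u/ gap (V2→V3): /nlsp/ — longest licit onset from the right is /sp/, leaving /nl/ as coda.
/u…o/ gap (V3→V4): /vlv/; trying suffixes from longest down, /v/ is the first permitted one, so coda /vl/ | onset /v/.
Result: mylt.stonl.spuvl.vo.
Classifying each syllable: /mylt/ (closed), /stonl/ (closed), /spuvl/ (closed), /vo/ (open).
Open syllables: 1.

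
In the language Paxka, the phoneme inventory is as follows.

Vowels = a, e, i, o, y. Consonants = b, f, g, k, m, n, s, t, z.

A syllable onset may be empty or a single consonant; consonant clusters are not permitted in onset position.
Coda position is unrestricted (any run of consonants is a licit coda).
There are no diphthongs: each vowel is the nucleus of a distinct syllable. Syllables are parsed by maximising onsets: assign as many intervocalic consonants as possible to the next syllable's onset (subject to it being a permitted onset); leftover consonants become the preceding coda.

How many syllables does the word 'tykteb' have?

Vowels present: y, e; each is a nucleus, giving 2 syllables.

2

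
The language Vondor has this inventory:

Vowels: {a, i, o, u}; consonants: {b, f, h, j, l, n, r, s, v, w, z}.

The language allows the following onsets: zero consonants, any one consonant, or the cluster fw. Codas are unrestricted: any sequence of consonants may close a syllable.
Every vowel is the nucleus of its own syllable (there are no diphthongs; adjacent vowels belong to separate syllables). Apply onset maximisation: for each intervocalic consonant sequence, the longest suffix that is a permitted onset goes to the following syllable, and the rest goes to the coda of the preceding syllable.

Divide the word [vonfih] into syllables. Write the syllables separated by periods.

The vowels are o, i — 2 nuclei, so 2 syllables.
V1 /o/ – V2 /i/: cluster /nf/ — the longest permitted-onset suffix is /f/; onset = /f/, preceding coda = /n/.

von.fih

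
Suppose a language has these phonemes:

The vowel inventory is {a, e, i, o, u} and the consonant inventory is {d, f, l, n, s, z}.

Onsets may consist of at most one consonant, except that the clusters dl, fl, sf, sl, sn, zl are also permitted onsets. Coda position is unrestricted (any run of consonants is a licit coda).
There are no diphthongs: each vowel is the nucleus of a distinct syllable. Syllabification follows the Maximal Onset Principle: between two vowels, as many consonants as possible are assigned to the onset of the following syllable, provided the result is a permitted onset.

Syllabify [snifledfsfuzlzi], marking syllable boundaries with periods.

sni.fledf.sfuzl.zi

Vowels present: i, e, u, i; each is a nucleus, giving 4 syllables.
Between /i/ (V1) and /e/ (V2): /fl/ is a licit onset in full, so it all attaches to the next syllable.
Between /e/ (V2) and /u/ (V3): cluster /dfsf/ — the longest permitted-onset suffix is /sf/; onset = /sf/, preceding coda = /df/.
Between /u/ (V3) and /i/ (V4): /zlz/ — longest licit onset from the right is /z/, leaving /zl/ as coda.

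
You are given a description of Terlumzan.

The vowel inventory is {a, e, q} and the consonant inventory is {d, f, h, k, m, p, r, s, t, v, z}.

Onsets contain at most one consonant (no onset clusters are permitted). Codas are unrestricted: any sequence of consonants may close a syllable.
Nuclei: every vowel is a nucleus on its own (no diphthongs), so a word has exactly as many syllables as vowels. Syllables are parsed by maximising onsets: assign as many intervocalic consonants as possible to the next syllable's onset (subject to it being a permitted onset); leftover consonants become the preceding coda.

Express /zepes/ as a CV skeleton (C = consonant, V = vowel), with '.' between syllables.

CV.CVC

Nuclei (vowels): e, e → 2 syllables.
/e…e/ gap (V1→V2): just /p/ — single C goes to the following onset.
Putting it together: ze.pes.
Mapping each syllable to C/V: /ze/ → CV, /pes/ → CVC.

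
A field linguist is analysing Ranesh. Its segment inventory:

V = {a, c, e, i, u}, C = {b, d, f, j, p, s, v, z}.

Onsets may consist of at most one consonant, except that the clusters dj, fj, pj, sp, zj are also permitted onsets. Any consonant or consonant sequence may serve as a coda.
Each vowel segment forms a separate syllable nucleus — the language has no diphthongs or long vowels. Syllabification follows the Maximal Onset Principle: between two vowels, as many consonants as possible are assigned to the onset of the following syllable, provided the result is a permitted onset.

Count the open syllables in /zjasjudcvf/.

1

Nuclei (vowels): a, u, c → 3 syllables.
V1 /a/ – V2 /u/: cluster /sj/ — the longest permitted-onset suffix is /j/; onset = /j/, preceding coda = /s/.
V2 /u/ – V3 /c/: /d/ → onset of the next syllable (single consonants are always licit onsets).
So the parse is zjas.ju.dcvf.
Classifying each syllable: /zjas/ (closed), /ju/ (open), /dcvf/ (closed).
Open syllables: 1.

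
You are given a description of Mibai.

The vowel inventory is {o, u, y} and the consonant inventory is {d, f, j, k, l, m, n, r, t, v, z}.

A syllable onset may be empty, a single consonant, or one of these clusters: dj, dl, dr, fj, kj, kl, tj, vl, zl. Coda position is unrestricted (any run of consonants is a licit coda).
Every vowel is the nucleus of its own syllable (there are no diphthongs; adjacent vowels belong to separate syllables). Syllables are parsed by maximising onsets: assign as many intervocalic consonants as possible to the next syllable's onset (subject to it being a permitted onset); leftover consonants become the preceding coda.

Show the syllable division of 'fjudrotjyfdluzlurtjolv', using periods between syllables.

The vowels are u, o, y, u, u, o — 6 nuclei, so 6 syllables.
/u…o/ gap (V1→V2): /dr/ is a licit onset in full, so it all attaches to the next syllable.
/o…y/ gap (V2→V3): /tj/ — entire cluster is a permitted onset → onset /tj/, coda ∅.
/y…u/ gap (V3→V4): cluster /fdl/ — the longest permitted-onset suffix is /dl/; onset = /dl/, preceding coda = /f/.
/u…u/ gap (V4→V5): cluster /zl/ — /zl/ is itself a permitted onset, so the whole cluster goes right; preceding coda = ∅.
/u…o/ gap (V5→V6): cluster /rtj/ — the longest permitted-onset suffix is /tj/; onset = /tj/, preceding coda = /r/.

fju.dro.tjyf.dlu.zlur.tjolv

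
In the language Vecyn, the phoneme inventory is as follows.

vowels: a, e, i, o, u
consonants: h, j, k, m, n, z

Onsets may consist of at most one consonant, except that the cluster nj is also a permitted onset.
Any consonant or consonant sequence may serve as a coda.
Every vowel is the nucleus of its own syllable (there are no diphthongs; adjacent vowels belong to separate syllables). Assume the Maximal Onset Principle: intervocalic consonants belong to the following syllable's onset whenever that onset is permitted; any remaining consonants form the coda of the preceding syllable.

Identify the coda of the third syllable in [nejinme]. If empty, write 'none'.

Nuclei (vowels): e, i, e → 3 syllables.
σ1/σ2 boundary: /j/ → onset of the next syllable (single consonants are always licit onsets).
σ2/σ3 boundary: /nm/ splits as /n/ + /m/ (/m/ is the longest suffix that is a licit onset).
Syllabification: ne.jin.me.
Syllable 3 is /me/: onset /m/, nucleus /e/, coda ∅.

none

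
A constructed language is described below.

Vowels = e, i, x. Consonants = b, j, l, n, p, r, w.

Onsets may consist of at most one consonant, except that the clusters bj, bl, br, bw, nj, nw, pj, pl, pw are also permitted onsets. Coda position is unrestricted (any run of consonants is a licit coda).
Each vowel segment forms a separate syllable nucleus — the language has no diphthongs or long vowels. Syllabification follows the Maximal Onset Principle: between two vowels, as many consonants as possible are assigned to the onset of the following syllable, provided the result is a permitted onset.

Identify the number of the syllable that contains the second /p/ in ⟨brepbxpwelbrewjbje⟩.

The vowels are e, x, e, e, e — 5 nuclei, so 5 syllables.
σ1/σ2 boundary: /pb/ splits as /p/ + /b/ (/b/ is the longest suffix that is a licit onset).
σ2/σ3 boundary: /pw/ — entire cluster is a permitted onset → onset /pw/, coda ∅.
σ3/σ4 boundary: /lbr/ splits as /l/ + /br/ (/br/ is the longest suffix that is a licit onset).
σ4/σ5 boundary: cluster /wjbj/ — the longest permitted-onset suffix is /bj/; onset = /bj/, preceding coda = /wj/.
Syllabification: brep.bx.pwel.brewj.bje.
The second /p/ is in the onset of syllable 3 (/pwel/).

3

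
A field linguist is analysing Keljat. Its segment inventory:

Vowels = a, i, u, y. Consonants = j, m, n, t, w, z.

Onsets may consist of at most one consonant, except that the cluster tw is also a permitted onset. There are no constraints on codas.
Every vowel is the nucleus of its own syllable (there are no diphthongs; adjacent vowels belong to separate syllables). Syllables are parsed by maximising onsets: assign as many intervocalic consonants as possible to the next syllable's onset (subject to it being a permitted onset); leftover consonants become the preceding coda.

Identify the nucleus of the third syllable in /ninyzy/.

y

Vowels present: i, y, y; each is a nucleus, giving 3 syllables.
The third nucleus (vowel 3 from the left) is /y/.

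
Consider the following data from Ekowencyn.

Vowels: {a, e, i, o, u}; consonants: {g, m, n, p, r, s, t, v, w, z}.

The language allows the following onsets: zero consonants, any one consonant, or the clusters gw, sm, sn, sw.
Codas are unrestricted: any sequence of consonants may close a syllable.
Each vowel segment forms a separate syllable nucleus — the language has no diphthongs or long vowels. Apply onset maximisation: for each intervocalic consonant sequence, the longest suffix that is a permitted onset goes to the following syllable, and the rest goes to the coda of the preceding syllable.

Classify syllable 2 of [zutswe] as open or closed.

open

Nuclei (vowels): u, e → 2 syllables.
Between /u/ (V1) and /e/ (V2): cluster /tsw/ — the longest permitted-onset suffix is /sw/; onset = /sw/, preceding coda = /t/.
Result: zut.swe.
Syllable 2 is /swe/; it ends in its nucleus with no coda, so it is open.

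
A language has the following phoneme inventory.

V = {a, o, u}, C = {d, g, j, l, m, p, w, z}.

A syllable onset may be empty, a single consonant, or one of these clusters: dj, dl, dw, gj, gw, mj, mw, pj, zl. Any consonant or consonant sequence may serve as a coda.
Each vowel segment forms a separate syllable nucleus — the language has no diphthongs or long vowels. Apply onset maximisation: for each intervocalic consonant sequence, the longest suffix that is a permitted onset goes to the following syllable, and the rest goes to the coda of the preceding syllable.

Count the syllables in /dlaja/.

2

Vowels present: a, a; each is a nucleus, giving 2 syllables.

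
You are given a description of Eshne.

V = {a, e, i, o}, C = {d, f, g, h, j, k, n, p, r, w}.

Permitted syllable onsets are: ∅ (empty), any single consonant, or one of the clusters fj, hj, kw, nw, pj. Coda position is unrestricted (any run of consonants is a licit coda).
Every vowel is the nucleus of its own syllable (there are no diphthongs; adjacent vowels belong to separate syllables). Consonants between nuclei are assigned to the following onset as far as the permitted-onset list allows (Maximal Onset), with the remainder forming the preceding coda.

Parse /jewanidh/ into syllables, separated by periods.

Vowels present: e, a, i; each is a nucleus, giving 3 syllables.
σ1/σ2 boundary: /w/ is a single consonant, so it becomes the next onset.
σ2/σ3 boundary: just /n/ — single C goes to the following onset.

je.wa.nidh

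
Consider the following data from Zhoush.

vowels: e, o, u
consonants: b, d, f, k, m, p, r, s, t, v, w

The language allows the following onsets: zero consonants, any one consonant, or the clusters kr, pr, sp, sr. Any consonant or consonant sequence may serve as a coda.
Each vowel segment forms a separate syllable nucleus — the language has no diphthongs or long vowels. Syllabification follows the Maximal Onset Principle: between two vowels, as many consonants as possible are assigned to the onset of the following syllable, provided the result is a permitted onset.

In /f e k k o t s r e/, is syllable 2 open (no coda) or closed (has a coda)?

closed

Vowels present: e, o, e; each is a nucleus, giving 3 syllables.
σ1/σ2 boundary: /kk/ splits as /k/ + /k/ (/k/ is the longest suffix that is a licit onset).
σ2/σ3 boundary: cluster /tsr/ — the longest permitted-onset suffix is /sr/; onset = /sr/, preceding coda = /t/.
Syllabification: fek.kot.sre.
Syllable 2 is /kot/ with coda /t/, so it is closed.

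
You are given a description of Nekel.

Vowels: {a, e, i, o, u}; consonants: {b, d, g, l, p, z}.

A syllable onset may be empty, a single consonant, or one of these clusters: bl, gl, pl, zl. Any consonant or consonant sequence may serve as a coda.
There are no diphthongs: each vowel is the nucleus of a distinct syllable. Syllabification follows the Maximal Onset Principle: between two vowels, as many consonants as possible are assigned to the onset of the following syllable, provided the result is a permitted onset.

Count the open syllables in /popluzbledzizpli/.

2

Vowels present: o, u, e, i, i; each is a nucleus, giving 5 syllables.
V1 /o/ – V2 /u/: /pl/ is a licit onset in full, so it all attaches to the next syllable.
V2 /u/ – V3 /e/: /zbl/ — longest licit onset from the right is /bl/, leaving /z/ as coda.
V3 /e/ – V4 /i/: /dz/ — longest licit onset from the right is /z/, leaving /d/ as coda.
V4 /i/ – V5 /i/: cluster /zpl/ — the longest permitted-onset suffix is /pl/; onset = /pl/, preceding coda = /z/.
Syllabification: po.pluz.bled.ziz.pli.
Classifying each syllable: /po/ (open), /pluz/ (closed), /bled/ (closed), /ziz/ (closed), /pli/ (open).
Open syllables: 2.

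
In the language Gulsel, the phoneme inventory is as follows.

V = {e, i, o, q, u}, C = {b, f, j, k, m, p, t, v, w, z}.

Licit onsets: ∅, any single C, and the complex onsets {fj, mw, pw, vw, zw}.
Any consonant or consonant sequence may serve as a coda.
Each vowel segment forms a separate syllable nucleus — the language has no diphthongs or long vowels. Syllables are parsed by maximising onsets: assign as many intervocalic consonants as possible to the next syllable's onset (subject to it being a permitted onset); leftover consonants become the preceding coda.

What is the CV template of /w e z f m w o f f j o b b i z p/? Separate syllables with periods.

CVCC.CCVC.CCVC.CVCC

Nuclei (vowels): e, o, o, i → 4 syllables.
/e…o/ gap (V1→V2): /zfmw/; trying suffixes from longest down, /mw/ is the first permitted one, so coda /zf/ | onset /mw/.
/o…o/ gap (V2→V3): cluster /ffj/ — the longest permitted-onset suffix is /fj/; onset = /fj/, preceding coda = /f/.
/o…i/ gap (V3→V4): cluster /bb/ — the longest permitted-onset suffix is /b/; onset = /b/, preceding coda = /b/.
So the parse is wezf.mwof.fjob.bizp.
Mapping each syllable to C/V: /wezf/ → CVCC, /mwof/ → CCVC, /fjob/ → CCVC, /bizp/ → CVCC.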